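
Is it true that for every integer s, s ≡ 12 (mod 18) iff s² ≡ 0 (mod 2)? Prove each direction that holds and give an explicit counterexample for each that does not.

(⇒) holds; (⇐) fails.

Forward direction. Suppose s ≡ 12 (mod 18). Then s² ≡ 12² = 144 (mod 18), and since 2 ∣ 18, also s² ≡ 0 (mod 2).

Converse. This fails: take s = 0. Then 0² = 0 ≡ 0 (mod 2), yet 0 ≡ 0 (mod 18), not 12.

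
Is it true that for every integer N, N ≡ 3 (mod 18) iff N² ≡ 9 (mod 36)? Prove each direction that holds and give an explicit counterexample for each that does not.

Only the forward implication holds.

(→) Suppose N ≡ 3 (mod 18). Working modulo 36, N ∈ {3, 21}; for each such r, r² ≡ 9 (mod 36).

(←) This fails: take N = 9. Then 9² = 81 ≡ 9 (mod 36), yet 9 ≡ 9 (mod 18), not 3.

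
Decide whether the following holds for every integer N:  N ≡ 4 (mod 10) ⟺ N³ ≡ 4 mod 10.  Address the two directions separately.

The biconditional holds.

[⇐] For the converse, argue contrapositively. If N ≢ 4 (mod 10), then N is congruent to one of 0, 1, 2, 3, 5, 6, 7, 8, 9 modulo 10, and these give N³ ≡ 0, 1, 8, 7, 5, 6, 3, 2, 9 respectively — never 4.

[⇒] Suppose N ≡ 4 (mod 10). Write N = 10j + 4. Then (10j + 4)³ = 1000j³ + 1200j² + 480j + 64 = 10(100j³ + 120j² + 48j + 6) + 4, so N³ ≡ 4 (mod 10).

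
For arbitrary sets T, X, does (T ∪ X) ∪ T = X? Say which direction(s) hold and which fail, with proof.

(⟹) This inclusion fails. Take T = {1}, X = ∅; then 1 ∈ (T ∪ X) ∪ T but 1 ∉ X.

(⟸) Let x ∈ X. Then either x ∈ X and x ∉ T; or x ∈ T ∩ X. In each case x ∈ (T ∪ X) ∪ T, so X ⊆ (T ∪ X) ∪ T.

The sets are not equal: only the reverse inclusion holds.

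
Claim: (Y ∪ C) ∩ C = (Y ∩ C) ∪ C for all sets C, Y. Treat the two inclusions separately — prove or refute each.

Both inclusions hold.

(⊆) Let x ∈ (Y ∪ C) ∩ C. Then either x ∈ C and x ∉ Y; or x ∈ C ∩ Y. In each case x ∈ (Y ∩ C) ∪ C, so (Y ∪ C) ∩ C ⊆ (Y ∩ C) ∪ C.

(⊇) Let x ∈ (Y ∩ C) ∪ C. Then either x ∈ C and x ∉ Y; or x ∈ C ∩ Y. In each case x ∈ (Y ∪ C) ∩ C, so (Y ∩ C) ∪ C ⊆ (Y ∪ C) ∩ C.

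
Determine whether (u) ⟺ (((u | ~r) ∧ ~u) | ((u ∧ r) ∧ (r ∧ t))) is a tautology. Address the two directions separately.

(⟹) This fails. Under r = F, u = T, t = F, the left side is true but the right side is false.

(⟸) This fails. Under r = F, u = F, t = F, the left side is false but the right side is true.

(⇒) fails and (⇐) fails.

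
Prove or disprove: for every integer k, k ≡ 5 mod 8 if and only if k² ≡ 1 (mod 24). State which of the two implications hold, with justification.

Forward direction. This fails: take k = 21. Then 21 ≡ 5 (mod 8), but 21² = 441 ≡ 9 (mod 24), not 1.

Converse. This fails: take k = 1. Then 1² = 1 ≡ 1 (mod 24), yet 1 ≡ 1 (mod 8), not 5.

Neither direction holds.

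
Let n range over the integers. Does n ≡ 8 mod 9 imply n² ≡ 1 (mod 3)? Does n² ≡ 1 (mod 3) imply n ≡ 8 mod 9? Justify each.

(→) Suppose n ≡ 8 (mod 9). Then n² ≡ 8² = 64 (mod 9), and since 3 ∣ 9, also n² ≡ 1 (mod 3).

(←) This fails: take n = 1. Then 1² = 1 ≡ 1 (mod 3), yet 1 ≡ 1 (mod 9), not 8.

(⇒) holds; (⇐) fails.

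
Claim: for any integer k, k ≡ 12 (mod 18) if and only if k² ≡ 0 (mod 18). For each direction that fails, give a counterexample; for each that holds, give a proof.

(⇒) Suppose k ≡ 12 (mod 18). Write k = 18j + 12. Then (18j + 12)² = 324j² + 432j + 144 = 18(18j² + 24j + 8) + 0, so k² ≡ 0 (mod 18).

(⇐) This fails: take k = 0. Then 0² = 0 ≡ 0 (mod 18), yet 0 ≡ 0 (mod 18), not 12.

The forward direction holds; the converse fails.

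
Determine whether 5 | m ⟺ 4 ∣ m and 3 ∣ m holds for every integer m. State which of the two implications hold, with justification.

Neither direction holds.

(⇒) This fails: take m = 5. Certainly 5 ∣ 5, but 4 ∤ 5.

(⇐) This fails: take m = 12. Both 4 ∣ 12 and 3 ∣ 12, yet 12 is not a multiple of 5 (since 12 = 2·5 + 2), so 5 ∤ 12.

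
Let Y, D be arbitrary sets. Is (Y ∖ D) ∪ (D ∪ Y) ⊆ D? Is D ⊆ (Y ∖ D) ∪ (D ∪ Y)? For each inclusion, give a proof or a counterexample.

Only the reverse inclusion holds.

(⊆) This inclusion fails. Take Y = {1}, D = ∅; then 1 ∈ (Y ∖ D) ∪ (D ∪ Y) but 1 ∉ D.

(⊇) Let x ∈ D. Then either x ∈ D and x ∉ Y; or x ∈ Y ∩ D. In each case x ∈ (Y ∖ D) ∪ (D ∪ Y), so D ⊆ (Y ∖ D) ∪ (D ∪ Y).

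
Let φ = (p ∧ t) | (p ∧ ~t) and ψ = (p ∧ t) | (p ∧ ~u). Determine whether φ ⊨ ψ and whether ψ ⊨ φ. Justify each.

(⟹) This fails. Under u = T, t = F, p = T, the left side is true but the right side is false.

(⟸) Assume the antecedent. If u is true, the antecedent forces (u = T, t = T, p = T), and (p ∧ t) | (p ∧ ~t) holds there. If u is false, the antecedent forces (u = F, t = F, p = T) or (u = F, t = T, p = T), and (p ∧ t) | (p ∧ ~t) holds there. Either way (p ∧ t) | (p ∧ ~t) holds.

Only the converse holds.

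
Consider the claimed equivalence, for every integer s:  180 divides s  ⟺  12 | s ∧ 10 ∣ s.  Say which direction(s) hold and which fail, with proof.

(→) If 180 ∣ s, write s = 180q. Since 180 = 15·12, s = 12·(15q), so 12 ∣ s; and since 180 = 18·10, s = 10·(18q), so 10 ∣ s.

(←) This fails: take s = 60. Both 12 ∣ 60 and 10 ∣ 60, yet 60 is not a multiple of 180 (since 60 = 0·180 + 60), so 180 ∤ 60.

Only the forward direction holds.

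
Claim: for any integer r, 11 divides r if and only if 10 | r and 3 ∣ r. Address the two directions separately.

(⇒) This fails: take r = 11. Certainly 11 ∣ 11, but 10 ∤ 11.

(⇐) This fails: take r = 30. Both 10 ∣ 30 and 3 ∣ 30, yet 30 is not a multiple of 11 (since 30 = 2·11 + 8), so 11 ∤ 30.

Both directions fail.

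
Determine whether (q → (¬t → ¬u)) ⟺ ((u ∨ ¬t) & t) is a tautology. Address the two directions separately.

The forward direction fails; the converse holds.

Forward direction. This fails. Under u = F, t = F, q = F, the left side is true but the right side is false.

Converse. Assume the antecedent. If u is true, the antecedent forces (u = T, t = T, q = F) or (u = T, t = T, q = T), and q → (¬t → ¬u) holds there. If u is false, the antecedent cannot hold. Either way q → (¬t → ¬u) holds.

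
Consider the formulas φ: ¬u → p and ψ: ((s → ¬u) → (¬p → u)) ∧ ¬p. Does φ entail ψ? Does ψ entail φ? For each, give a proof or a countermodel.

Forward direction. This fails. Under u = F, s = F, p = T, the left side is true but the right side is false.

Converse. Assume the antecedent. If u is true, ¬u → p reduces to true regardless of the other variables. If u is false, the antecedent cannot hold. Either way ¬u → p holds.

(⇒) fails; (⇐) holds.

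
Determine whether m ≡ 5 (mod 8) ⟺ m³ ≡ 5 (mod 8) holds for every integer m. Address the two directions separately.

The biconditional holds.

Converse. For the converse, argue contrapositively. If m ≢ 5 (mod 8), then m is congruent to one of 0, 1, 2, 3, 4, 6, 7 modulo 8, and these give m³ ≡ 0, 1, 0, 3, 0, 0, 7 respectively — never 5.

Forward direction. Suppose m ≡ 5 (mod 8). Write m = 8j + 5. Then (8j + 5)³ = 512j³ + 960j² + 600j + 125 = 8(64j³ + 120j² + 75j + 15) + 5, so m³ ≡ 5 (mod 8).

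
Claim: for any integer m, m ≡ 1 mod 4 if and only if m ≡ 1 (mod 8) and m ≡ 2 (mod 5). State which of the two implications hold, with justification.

Only the converse holds.

(→) This fails: m = 1 gives 1 ≡ 1 (mod 4) but 1 ≡ 1 (mod 5), so the conjunction on the right does not hold.

(←) Conversely, if m ≡ 1 (mod 8) and m ≡ 2 (mod 5), then by the Chinese remainder theorem m ≡ 17 (mod 40). Since 17 ≡ 1 (mod 4) and 4 ∣ 40, we get m ≡ 1 (mod 4).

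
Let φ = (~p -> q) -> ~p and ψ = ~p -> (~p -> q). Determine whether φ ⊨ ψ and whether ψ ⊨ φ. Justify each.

Both directions fail.

[⇒] This fails. Under q = F, p = F, the left side is true but the right side is false.

[⇐] This fails. Under q = F, p = T, the left side is false but the right side is true.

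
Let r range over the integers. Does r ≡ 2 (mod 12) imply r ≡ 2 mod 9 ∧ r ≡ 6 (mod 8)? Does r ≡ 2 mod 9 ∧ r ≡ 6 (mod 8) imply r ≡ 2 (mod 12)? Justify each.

Only the reverse direction holds.

(←) If r ≡ 2 (mod 9) and r ≡ 6 (mod 8), then by the Chinese remainder theorem r ≡ 38 (mod 72). Since 38 ≡ 2 (mod 12) and 12 ∣ 72, we get r ≡ 2 (mod 12).

(→) This fails: r = 2 gives 2 ≡ 2 (mod 12) but 2 ≡ 2 (mod 8), so the conjunction on the right does not hold.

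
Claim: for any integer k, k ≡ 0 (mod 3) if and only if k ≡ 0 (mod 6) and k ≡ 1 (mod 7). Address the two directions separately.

Converse. If k ≡ 0 (mod 6) and k ≡ 1 (mod 7), then by the Chinese remainder theorem k ≡ 36 (mod 42). Since 36 ≡ 0 (mod 3) and 3 ∣ 42, we get k ≡ 0 (mod 3).

Forward direction. This fails: k = 0 gives 0 ≡ 0 (mod 3) but 0 ≡ 0 (mod 7), so the conjunction on the right does not hold.

Only the reverse direction holds.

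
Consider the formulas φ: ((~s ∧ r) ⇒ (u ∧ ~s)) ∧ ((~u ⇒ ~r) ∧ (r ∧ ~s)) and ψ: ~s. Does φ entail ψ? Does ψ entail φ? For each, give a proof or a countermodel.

Only the forward implication holds.

(⇒) Assume the antecedent. If r is true, the antecedent forces (r = T, s = F, u = T), and ~s holds there. If r is false, the antecedent cannot hold. Either way ~s holds.

(⇐) This fails. Under r = F, s = F, u = F, the left side is false but the right side is true.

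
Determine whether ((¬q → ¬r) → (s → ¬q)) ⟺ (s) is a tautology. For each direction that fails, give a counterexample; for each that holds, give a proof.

(⇒) This fails. Under r = F, s = F, q = F, the left side is true but the right side is false.

(⇐) This fails. Under r = F, s = T, q = T, the left side is false but the right side is true.

Neither implication holds.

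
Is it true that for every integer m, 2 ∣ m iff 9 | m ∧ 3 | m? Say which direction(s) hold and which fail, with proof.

(⟹) This fails: take m = 2. Certainly 2 ∣ 2, but 9 ∤ 2.

(⟸) This fails: take m = 9. Both 9 ∣ 9 and 3 ∣ 9, yet 9 is not a multiple of 2 (since 9 = 4·2 + 1), so 2 ∤ 9.

Both directions fail.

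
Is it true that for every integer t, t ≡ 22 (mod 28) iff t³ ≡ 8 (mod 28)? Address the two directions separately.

(⇒) holds; (⇐) fails.

(⟹) Suppose t ≡ 22 (mod 28). Write t = 28j + 22. Then (28j + 22)³ = 21952j³ + 51744j² + 40656j + 10648 = 28(784j³ + 1848j² + 1452j + 380) + 8, so t³ ≡ 8 (mod 28).

(⟸) This fails: take t = 2. Then 2³ = 8 ≡ 8 (mod 28), yet 2 ≡ 2 (mod 28), not 22.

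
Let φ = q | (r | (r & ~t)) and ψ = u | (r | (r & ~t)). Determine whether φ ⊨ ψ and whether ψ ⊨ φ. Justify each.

Both directions fail.

Forward direction. This fails. Under r = F, q = T, u = F, t = F, the left side is true but the right side is false.

Converse. This fails. Under r = F, q = F, u = T, t = F, the left side is false but the right side is true.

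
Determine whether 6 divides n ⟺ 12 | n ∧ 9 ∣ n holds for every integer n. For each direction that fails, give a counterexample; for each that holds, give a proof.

(⇒) This fails: take n = 6. Certainly 6 ∣ 6, but 12 ∤ 6.

(⇐) Suppose 12 ∣ n and 9 ∣ n. Any common multiple of 12 and 9 is a multiple of their lcm; here lcm(12, 9) = 12·9/gcd(12, 9) = 108/3 = 36, so 36 ∣ n. Since 6 ∣ 36, it follows that 6 ∣ n.

(⇒) fails; (⇐) holds.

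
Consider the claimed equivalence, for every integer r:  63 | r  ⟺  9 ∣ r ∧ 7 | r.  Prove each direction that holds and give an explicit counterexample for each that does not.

(⇒) If 63 ∣ r, write r = 63q. Since 63 = 7·9, r = 9·(7q), so 9 ∣ r; and since 63 = 9·7, r = 7·(9q), so 7 ∣ r.

(⇐) Suppose 9 ∣ r and 7 ∣ r. Any common multiple of 9 and 7 is a multiple of their lcm; here gcd(9, 7) = 1, so lcm(9, 7) = 9·7 = 63, so 63 ∣ r.

Both directions hold; the statement is true.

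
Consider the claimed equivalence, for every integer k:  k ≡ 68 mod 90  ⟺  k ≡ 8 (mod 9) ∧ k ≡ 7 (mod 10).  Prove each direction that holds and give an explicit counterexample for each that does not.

(⇒) This fails: k = 68 gives 68 ≡ 68 (mod 90) but 68 ≡ 5 (mod 9), so the conjunction on the right does not hold.

(⇐) This fails: k = 17 satisfies both congruences on the right (17 ≡ 8 mod 9 and 17 ≡ 7 mod 10) yet 17 ≡ 17 (mod 90), not 68.

Both directions fail.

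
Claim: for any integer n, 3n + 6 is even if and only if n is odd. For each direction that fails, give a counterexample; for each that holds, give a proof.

(⇒) fails and (⇐) fails.

Forward direction. This fails: n = 0 gives 3n + 6 = 6, which is even, but 0 is even, not odd.

Converse. This also fails: n = 5 is odd, but 3n + 6 = 21 is odd, not even.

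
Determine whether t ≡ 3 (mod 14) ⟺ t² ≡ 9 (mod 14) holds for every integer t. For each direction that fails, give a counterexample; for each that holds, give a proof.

(⇒) Suppose t ≡ 3 (mod 14). Write t = 14j + 3. Then (14j + 3)² = 196j² + 84j + 9 = 14(14j² + 6j) + 9, so t² ≡ 9 (mod 14).

(⇐) This fails: take t = 11. Then 11² = 121 ≡ 9 (mod 14), yet 11 ≡ 11 (mod 14), not 3.

Only the forward direction holds.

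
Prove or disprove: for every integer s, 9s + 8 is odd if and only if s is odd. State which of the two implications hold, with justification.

[⇒] Suppose 9s + 8 is odd. Since 9 is odd, 9s and s have the same parity, so 9s + 8 ≡ s + 8 (mod 2). As 8 is even, 9s + 8 is odd exactly when s is odd. Thus s is odd.

[⇐] Conversely, suppose s is odd; write s = 2j + 1. Then 9s + 8 = 9·(2j + 1) + 8 = 2·9j + 17, which is odd.

Both directions hold; the statement is true.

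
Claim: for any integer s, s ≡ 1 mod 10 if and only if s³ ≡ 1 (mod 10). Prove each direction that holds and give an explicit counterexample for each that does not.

(⇒) Suppose s ≡ 1 mod 10. Write s = 10j + 1. Then (10j + 1)³ = 1000j³ + 300j² + 30j + 1 = 10(100j³ + 30j² + 3j) + 1, so s³ ≡ 1 (mod 10).

(⇐) For the converse, argue contrapositively. If s ≢ 1 (mod 10), then s is congruent to one of 0, 2, 3, 4, 5, 6, 7, 8, 9 modulo 10, and these give s³ ≡ 0, 8, 7, 4, 5, 6, 3, 2, 9 respectively — never 1.

Equivalent; both directions hold.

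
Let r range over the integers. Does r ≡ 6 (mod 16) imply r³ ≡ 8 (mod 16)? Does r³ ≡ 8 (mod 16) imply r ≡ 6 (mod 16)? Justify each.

(←) This fails: take r = 2. Then 2³ = 8 ≡ 8 (mod 16), yet 2 ≡ 2 (mod 16), not 6.

(→) Suppose r ≡ 6 (mod 16). Write r = 16j + 6. Then (16j + 6)³ = 4096j³ + 4608j² + 1728j + 216 = 16(256j³ + 288j² + 108j + 13) + 8, so r³ ≡ 8 (mod 16).

Only the forward implication holds.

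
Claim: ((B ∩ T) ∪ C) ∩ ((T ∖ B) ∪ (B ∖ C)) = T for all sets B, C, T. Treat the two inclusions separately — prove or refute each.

The sets are not equal: only the forward inclusion holds.

Forward inclusion. Let x ∈ ((B ∩ T) ∪ C) ∩ ((T ∖ B) ∪ (B ∖ C)). Then either x ∈ B ∩ T and x ∉ C; or x ∈ C ∩ T and x ∉ B. In each case x ∈ T, so ((B ∩ T) ∪ C) ∩ ((T ∖ B) ∪ (B ∖ C)) ⊆ T.

Reverse inclusion. This inclusion fails. Take B = ∅, C = ∅, T = {1}; then 1 ∈ T but 1 ∉ ((B ∩ T) ∪ C) ∩ ((T ∖ B) ∪ (B ∖ C)).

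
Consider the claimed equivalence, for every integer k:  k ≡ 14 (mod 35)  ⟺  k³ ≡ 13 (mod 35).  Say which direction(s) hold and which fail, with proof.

Forward direction. This fails: take k = 14. Then 14 ≡ 14 (mod 35), but 14³ = 2744 ≡ 14 (mod 35), not 13.

Converse. This fails: take k = 12. Then 12³ = 1728 ≡ 13 (mod 35), yet 12 ≡ 12 (mod 35), not 14.

Both directions fail.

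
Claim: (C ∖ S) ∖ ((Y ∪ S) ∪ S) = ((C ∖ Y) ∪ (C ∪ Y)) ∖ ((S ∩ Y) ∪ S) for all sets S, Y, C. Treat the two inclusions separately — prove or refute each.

(⊆) holds; (⊇) fails.

(⊇) This inclusion fails. Take S = ∅, Y = {1}, C = ∅; then 1 ∈ ((C ∖ Y) ∪ (C ∪ Y)) ∖ ((S ∩ Y) ∪ S) but 1 ∉ (C ∖ S) ∖ ((Y ∪ S) ∪ S).

(⊆) Let x ∈ (C ∖ S) ∖ ((Y ∪ S) ∪ S). Then x ∈ C and x ∉ S, Y, from which x ∈ ((C ∖ Y) ∪ (C ∪ Y)) ∖ ((S ∩ Y) ∪ S).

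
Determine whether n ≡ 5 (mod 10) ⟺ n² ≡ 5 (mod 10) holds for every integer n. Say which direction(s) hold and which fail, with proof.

The biconditional holds.

(⇐) Suppose n² ≡ 5 (mod 10). The only residue r in {0, …, 9} with r² ≡ 5 (mod 10) is r = 5, so n ≡ 5 (mod 10).

(⇒) Suppose n ≡ 5 (mod 10). Write n = 10j + 5. Then (10j + 5)² = 100j² + 100j + 25 = 10(10j² + 10j + 2) + 5, so n² ≡ 5 (mod 10).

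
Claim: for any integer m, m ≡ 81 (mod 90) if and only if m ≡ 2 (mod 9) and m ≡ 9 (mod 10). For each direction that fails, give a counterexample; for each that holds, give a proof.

(⇒) This fails: m = 81 gives 81 ≡ 81 (mod 90) but 81 ≡ 0 (mod 9), so the conjunction on the right does not hold.

(⇐) This fails: m = 29 satisfies both congruences on the right (29 ≡ 2 mod 9 and 29 ≡ 9 mod 10) yet 29 ≡ 29 (mod 90), not 81.

Neither implication holds.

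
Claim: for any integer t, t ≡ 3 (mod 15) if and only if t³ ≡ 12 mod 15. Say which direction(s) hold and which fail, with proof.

(→) Suppose t ≡ 3 (mod 15). Write t = 15j + 3. Then (15j + 3)³ = 3375j³ + 2025j² + 405j + 27 = 15(225j³ + 135j² + 27j + 1) + 12, so t³ ≡ 12 (mod 15).

(←) Conversely, suppose t³ ≡ 12 (mod 15). The only residue r in {0, …, 14} with r³ ≡ 12 (mod 15) is r = 3, so t ≡ 3 (mod 15).

Both implications hold.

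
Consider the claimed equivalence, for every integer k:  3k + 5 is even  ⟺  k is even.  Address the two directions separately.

(→) This fails: k = 5 gives 3k + 5 = 20, which is even, but 5 is odd, not even.

(←) This also fails: k = 2 is even, but 3k + 5 = 11 is odd, not even.

Both directions fail.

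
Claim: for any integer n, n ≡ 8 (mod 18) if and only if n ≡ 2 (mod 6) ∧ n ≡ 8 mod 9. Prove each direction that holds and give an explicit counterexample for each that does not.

[⇒] Suppose n ≡ 8 (mod 18); write n = 18j + 8. Since 6 ∣ 18, reducing mod 6 gives n ≡ 8 ≡ 2 (mod 6); since 9 ∣ 18, reducing mod 9 gives n ≡ 8 (mod 9).

[⇐] Conversely, if n ≡ 2 (mod 6) and n ≡ 8 (mod 9), then by the Chinese remainder theorem n ≡ 8 (mod 18). This is exactly n ≡ 8 (mod 18).

Both directions hold.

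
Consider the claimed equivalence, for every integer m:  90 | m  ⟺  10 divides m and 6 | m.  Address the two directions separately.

[⇐] This fails: take m = 30. Both 10 ∣ 30 and 6 ∣ 30, yet 30 is not a multiple of 90 (since 30 = 0·90 + 30), so 90 ∤ 30.

[⇒] If 90 ∣ m, write m = 90q. Since 90 = 9·10, m = 10·(9q), so 10 ∣ m; and since 90 = 15·6, m = 6·(15q), so 6 ∣ m.

Not equivalent: only (⇒) holds.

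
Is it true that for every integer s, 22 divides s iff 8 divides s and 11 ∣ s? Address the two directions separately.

(→) This fails: take s = 22. Certainly 22 ∣ 22, but 8 ∤ 22.

(←) Suppose 8 ∣ s and 11 ∣ s. Any common multiple of 8 and 11 is a multiple of their lcm; here gcd(8, 11) = 1, so lcm(8, 11) = 8·11 = 88, so 88 ∣ s. Since 22 ∣ 88, it follows that 22 ∣ s.

(⇒) fails; (⇐) holds.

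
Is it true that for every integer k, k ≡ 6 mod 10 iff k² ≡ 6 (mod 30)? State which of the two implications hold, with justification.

Forward direction. This fails: take k = 16. Then 16 ≡ 6 (mod 10), but 16² = 256 ≡ 16 (mod 30), not 6.

Converse. This fails: take k = 24. Then 24² = 576 ≡ 6 (mod 30), yet 24 ≡ 4 (mod 10), not 6.

Both directions fail.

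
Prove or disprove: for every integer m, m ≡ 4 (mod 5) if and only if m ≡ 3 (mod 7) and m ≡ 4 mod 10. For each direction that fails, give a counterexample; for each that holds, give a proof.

(⇒) fails; (⇐) holds.

(⇐) If m ≡ 3 (mod 7) and m ≡ 4 (mod 10), then by the Chinese remainder theorem m ≡ 24 (mod 70). Since 24 ≡ 4 (mod 5) and 5 ∣ 70, we get m ≡ 4 (mod 5).

(⇒) This fails: m = 64 gives 64 ≡ 4 (mod 5) but 64 ≡ 1 (mod 7), so the conjunction on the right does not hold.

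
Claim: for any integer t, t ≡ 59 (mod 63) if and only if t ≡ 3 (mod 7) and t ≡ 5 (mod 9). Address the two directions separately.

Both implications hold.

(⇒) Suppose t ≡ 59 (mod 63); write t = 63j + 59. Since 7 ∣ 63, reducing mod 7 gives t ≡ 59 ≡ 3 (mod 7); since 9 ∣ 63, reducing mod 9 gives t ≡ 59 ≡ 5 (mod 9).

(⇐) Conversely, if t ≡ 3 (mod 7) and t ≡ 5 (mod 9), then by the Chinese remainder theorem t ≡ 59 (mod 63). This is exactly t ≡ 59 (mod 63).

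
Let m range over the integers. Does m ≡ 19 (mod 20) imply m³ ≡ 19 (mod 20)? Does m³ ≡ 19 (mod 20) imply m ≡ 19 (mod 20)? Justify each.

The biconditional holds.

(→) Suppose m ≡ 19 (mod 20). Write m = 20j + 19. Then (20j + 19)³ = 8000j³ + 22800j² + 21660j + 6859 = 20(400j³ + 1140j² + 1083j + 342) + 19, so m³ ≡ 19 (mod 20).

(←) Conversely, suppose m³ ≡ 19 (mod 20). The only residue r in {0, …, 19} with r³ ≡ 19 (mod 20) is r = 19, so m ≡ 19 (mod 20).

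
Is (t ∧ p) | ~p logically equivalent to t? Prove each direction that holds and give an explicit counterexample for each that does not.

Forward direction. This fails. Under p = F, t = F, the left side is true but the right side is false.

Converse. Assume the antecedent. If p is true, the antecedent forces (p = T, t = T), and (t ∧ p) | ~p holds there. If p is false, (t ∧ p) | ~p reduces to true regardless of the other variables. Either way (t ∧ p) | ~p holds.

Only the converse holds.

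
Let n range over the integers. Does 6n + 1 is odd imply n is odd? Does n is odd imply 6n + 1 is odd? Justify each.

Only the converse holds.

(⇒) This fails: take n = 4. Then 6n + 1 = 25, which is odd, yet n = 4 is even, not odd.

(⇐) Suppose n is odd. Since 6 is even, 6n is even for every n, so 6n + 1 has the same parity as 1, which is odd. Hence 6n + 1 is odd.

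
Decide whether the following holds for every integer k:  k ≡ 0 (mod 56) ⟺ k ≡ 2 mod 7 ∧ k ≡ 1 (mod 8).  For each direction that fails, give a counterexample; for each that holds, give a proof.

Neither direction holds.

Forward direction. This fails: k = 0 gives 0 ≡ 0 (mod 56) but 0 ≡ 0 (mod 7), so the conjunction on the right does not hold.

Converse. This fails: k = 9 satisfies both congruences on the right (9 ≡ 2 mod 7 and 9 ≡ 1 mod 8) yet 9 ≡ 9 (mod 56), not 0.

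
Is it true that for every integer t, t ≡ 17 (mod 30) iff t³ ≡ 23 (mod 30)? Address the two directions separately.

(→) Suppose t ≡ 17 (mod 30). Write t = 30j + 17. Then (30j + 17)³ = 27000j³ + 45900j² + 26010j + 4913 = 30(900j³ + 1530j² + 867j + 163) + 23, so t³ ≡ 23 (mod 30).

(←) Conversely, suppose t³ ≡ 23 (mod 30). The only residue r in {0, …, 29} with r³ ≡ 23 (mod 30) is r = 17, so t ≡ 17 (mod 30).

Both directions hold.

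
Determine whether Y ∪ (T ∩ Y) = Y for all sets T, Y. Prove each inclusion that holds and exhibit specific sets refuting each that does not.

Both inclusions hold.

(⟹) Let x ∈ Y ∪ (T ∩ Y). Then either x ∈ Y and x ∉ T; or x ∈ T ∩ Y. In each case x ∈ Y, so Y ∪ (T ∩ Y) ⊆ Y.

(⟸) Let x ∈ Y. Then either x ∈ Y and x ∉ T; or x ∈ T ∩ Y. In each case x ∈ Y ∪ (T ∩ Y), so Y ⊆ Y ∪ (T ∩ Y).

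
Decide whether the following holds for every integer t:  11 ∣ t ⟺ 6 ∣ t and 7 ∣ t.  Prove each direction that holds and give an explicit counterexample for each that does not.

[⇒] This fails: take t = 11. Certainly 11 ∣ 11, but 6 ∤ 11.

[⇐] This fails: take t = 42. Both 6 ∣ 42 and 7 ∣ 42, yet 42 is not a multiple of 11 (since 42 = 3·11 + 9), so 11 ∤ 42.

(⇒) fails and (⇐) fails.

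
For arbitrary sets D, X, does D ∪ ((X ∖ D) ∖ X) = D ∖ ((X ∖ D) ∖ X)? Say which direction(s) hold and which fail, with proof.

(⟹) Let x ∈ D ∪ ((X ∖ D) ∖ X). Then either x ∈ D and x ∉ X; or x ∈ D ∩ X. In each case x ∈ D ∖ ((X ∖ D) ∖ X), so D ∪ ((X ∖ D) ∖ X) ⊆ D ∖ ((X ∖ D) ∖ X).

(⟸) Let x ∈ D ∖ ((X ∖ D) ∖ X). Then either x ∈ D and x ∉ X; or x ∈ D ∩ X. In each case x ∈ D ∪ ((X ∖ D) ∖ X), so D ∖ ((X ∖ D) ∖ X) ⊆ D ∪ ((X ∖ D) ∖ X).

The two sets are equal.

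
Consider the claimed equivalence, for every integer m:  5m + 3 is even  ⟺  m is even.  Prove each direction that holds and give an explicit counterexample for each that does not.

(⇒) This fails: m = 5 gives 5m + 3 = 28, which is even, but 5 is odd, not even.

(⇐) This also fails: m = 0 is even, but 5m + 3 = 3 is odd, not even.

(⇒) fails and (⇐) fails.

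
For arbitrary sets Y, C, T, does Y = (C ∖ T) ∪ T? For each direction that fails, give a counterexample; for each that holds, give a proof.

(⊆) fails and (⊇) fails.

(⟹) This inclusion fails. Take Y = {1}, C = ∅, T = ∅; then 1 ∈ Y but 1 ∉ (C ∖ T) ∪ T.

(⟸) This inclusion fails. Take Y = ∅, C = {1}, T = ∅; then 1 ∈ (C ∖ T) ∪ T but 1 ∉ Y.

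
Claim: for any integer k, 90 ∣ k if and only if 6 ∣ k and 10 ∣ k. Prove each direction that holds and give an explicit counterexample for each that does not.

Only the forward implication holds.

(⇒) If 90 ∣ k, write k = 90q. Since 90 = 15·6, k = 6·(15q), so 6 ∣ k; and since 90 = 9·10, k = 10·(9q), so 10 ∣ k.

(⇐) This fails: take k = 30. Both 6 ∣ 30 and 10 ∣ 30, yet 30 is not a multiple of 90 (since 30 = 0·90 + 30), so 90 ∤ 30.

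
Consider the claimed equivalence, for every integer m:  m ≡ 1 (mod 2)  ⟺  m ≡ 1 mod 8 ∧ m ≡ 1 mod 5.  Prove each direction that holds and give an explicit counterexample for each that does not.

(⇐) If m ≡ 1 (mod 8) and m ≡ 1 (mod 5), then by the Chinese remainder theorem m ≡ 1 (mod 40). Since 1 ≡ 1 (mod 2) and 2 ∣ 40, we get m ≡ 1 (mod 2).

(⇒) This fails: m = 3 gives 3 ≡ 1 (mod 2) but 3 ≡ 3 (mod 8), so the conjunction on the right does not hold.

Only the converse holds.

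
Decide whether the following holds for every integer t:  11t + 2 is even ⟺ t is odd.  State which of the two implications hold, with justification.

Forward direction. This fails: t = 2 gives 11t + 2 = 24, which is even, but 2 is even, not odd.

Converse. This also fails: t = 5 is odd, but 11t + 2 = 57 is odd, not even.

(⇒) fails and (⇐) fails.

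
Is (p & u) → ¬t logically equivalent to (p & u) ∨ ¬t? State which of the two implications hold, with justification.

(⇒) This fails. Under t = T, p = F, u = F, the left side is true but the right side is false.

(⇐) This fails. Under t = T, p = T, u = T, the left side is false but the right side is true.

Neither implication holds.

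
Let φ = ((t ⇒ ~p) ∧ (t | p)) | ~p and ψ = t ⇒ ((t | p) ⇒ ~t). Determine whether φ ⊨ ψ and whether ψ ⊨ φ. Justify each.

Only the converse holds.

(⟹) This fails. Under p = F, t = T, the left side is true but the right side is false.

(⟸) Assume the antecedent. If p is true, the antecedent forces (p = T, t = F), and ((t ⇒ ~p) ∧ (t | p)) | ~p holds there. If p is false, ((t ⇒ ~p) ∧ (t | p)) | ~p reduces to true regardless of the other variables. Either way ((t ⇒ ~p) ∧ (t | p)) | ~p holds.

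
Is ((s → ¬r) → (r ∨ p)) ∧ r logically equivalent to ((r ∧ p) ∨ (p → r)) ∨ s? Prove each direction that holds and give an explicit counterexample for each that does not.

Only the forward direction holds.

(⇐) This fails. Under r = F, p = F, s = F, the left side is false but the right side is true.

(⇒) Assume the antecedent. If r is true, ((r ∧ p) ∨ (p → r)) ∨ s reduces to true regardless of the other variables. If r is false, the antecedent cannot hold. Either way ((r ∧ p) ∨ (p → r)) ∨ s holds.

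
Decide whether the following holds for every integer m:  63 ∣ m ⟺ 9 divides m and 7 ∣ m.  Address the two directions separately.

Equivalent; both directions hold.

(→) If 63 ∣ m, write m = 63q. Since 63 = 7·9, m = 9·(7q), so 9 ∣ m; and since 63 = 9·7, m = 7·(9q), so 7 ∣ m.

(←) Suppose 9 ∣ m and 7 ∣ m. Any common multiple of 9 and 7 is a multiple of their lcm; here gcd(9, 7) = 1, so lcm(9, 7) = 9·7 = 63, so 63 ∣ m.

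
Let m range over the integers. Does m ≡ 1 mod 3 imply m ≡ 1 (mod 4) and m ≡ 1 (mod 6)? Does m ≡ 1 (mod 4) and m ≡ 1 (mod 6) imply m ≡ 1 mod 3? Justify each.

Only the converse holds.

(→) This fails: m = 10 gives 10 ≡ 1 (mod 3) but 10 ≡ 2 (mod 4), so the conjunction on the right does not hold.

(←) Conversely, if m ≡ 1 (mod 4) and m ≡ 1 (mod 6), then by the Chinese remainder theorem m ≡ 1 (mod 12). Since 1 ≡ 1 (mod 3) and 3 ∣ 12, we get m ≡ 1 (mod 3).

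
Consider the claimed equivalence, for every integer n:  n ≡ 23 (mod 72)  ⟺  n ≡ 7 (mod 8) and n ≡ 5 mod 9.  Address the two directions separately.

Both implications hold.

(⟸) If n ≡ 7 (mod 8) and n ≡ 5 (mod 9), then by the Chinese remainder theorem n ≡ 23 (mod 72). This is exactly n ≡ 23 (mod 72).

(⟹) Suppose n ≡ 23 (mod 72); write n = 72j + 23. Since 8 ∣ 72, reducing mod 8 gives n ≡ 23 ≡ 7 (mod 8); since 9 ∣ 72, reducing mod 9 gives n ≡ 23 ≡ 5 (mod 9).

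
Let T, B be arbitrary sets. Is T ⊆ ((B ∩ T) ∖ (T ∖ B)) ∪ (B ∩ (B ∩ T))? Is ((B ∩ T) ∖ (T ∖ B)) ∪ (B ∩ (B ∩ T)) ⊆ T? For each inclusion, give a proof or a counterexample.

The sets are not equal: only the reverse inclusion holds.

(⊇) Let x ∈ ((B ∩ T) ∖ (T ∖ B)) ∪ (B ∩ (B ∩ T)). Then x ∈ T ∩ B, from which x ∈ T.

(⊆) This inclusion fails. Take T = {1}, B = ∅; then 1 ∈ T but 1 ∉ ((B ∩ T) ∖ (T ∖ B)) ∪ (B ∩ (B ∩ T)).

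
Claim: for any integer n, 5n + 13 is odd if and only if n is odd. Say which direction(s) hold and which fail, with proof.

Both directions fail.

Forward direction. This fails: n = 0 gives 5n + 13 = 13, which is odd, but 0 is even, not odd.

Converse. This also fails: n = 1 is odd, but 5n + 13 = 18 is even, not odd.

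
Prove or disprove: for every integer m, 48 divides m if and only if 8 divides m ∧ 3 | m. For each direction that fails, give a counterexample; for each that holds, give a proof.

Forward direction. If 48 ∣ m, write m = 48q. Since 48 = 6·8, m = 8·(6q), so 8 ∣ m; and since 48 = 16·3, m = 3·(16q), so 3 ∣ m.

Converse. This fails: take m = 24. Both 8 ∣ 24 and 3 ∣ 24, yet 24 is not a multiple of 48 (since 24 = 0·48 + 24), so 48 ∤ 24.

Not equivalent: only (⇒) holds.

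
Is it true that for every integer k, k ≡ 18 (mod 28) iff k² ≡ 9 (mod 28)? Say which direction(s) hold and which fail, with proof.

Forward direction. This fails: take k = 18. Then 18 ≡ 18 (mod 28), but 18² = 324 ≡ 16 (mod 28), not 9.

Converse. This fails: take k = 3. Then 3² = 9 ≡ 9 (mod 28), yet 3 ≡ 3 (mod 28), not 18.

Both directions fail.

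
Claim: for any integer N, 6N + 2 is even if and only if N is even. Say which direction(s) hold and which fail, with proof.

(⟹) This fails: take N = 7. Then 6N + 2 = 44, which is even, yet N = 7 is odd, not even.

(⟸) Suppose N is even. Since 6 is even, 6N is even for every N, so 6N + 2 has the same parity as 2, which is even. Hence 6N + 2 is even.

Not equivalent: only (⇐) holds.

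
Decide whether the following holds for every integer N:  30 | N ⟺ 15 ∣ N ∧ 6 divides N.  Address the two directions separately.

(⟹) If 30 ∣ N, write N = 30q. Since 30 = 2·15, N = 15·(2q), so 15 ∣ N; and since 30 = 5·6, N = 6·(5q), so 6 ∣ N.

(⟸) Suppose 15 ∣ N and 6 ∣ N. Any common multiple of 15 and 6 is a multiple of their lcm; here lcm(15, 6) = 15·6/gcd(15, 6) = 90/3 = 30, so 30 ∣ N.

Equivalent; both directions hold.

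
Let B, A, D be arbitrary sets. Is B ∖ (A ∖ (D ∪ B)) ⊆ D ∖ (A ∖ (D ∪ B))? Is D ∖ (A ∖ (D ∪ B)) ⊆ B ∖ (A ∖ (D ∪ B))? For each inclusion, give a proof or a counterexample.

Both inclusions fail.

Forward inclusion. This inclusion fails. Take B = {1}, A = ∅, D = ∅; then 1 ∈ B ∖ (A ∖ (D ∪ B)) but 1 ∉ D ∖ (A ∖ (D ∪ B)).

Reverse inclusion. This inclusion fails. Take B = ∅, A = ∅, D = {1}; then 1 ∈ D ∖ (A ∖ (D ∪ B)) but 1 ∉ B ∖ (A ∖ (D ∪ B)).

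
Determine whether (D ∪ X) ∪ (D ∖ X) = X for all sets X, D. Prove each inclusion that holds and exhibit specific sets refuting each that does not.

(⟹) This inclusion fails. Take X = ∅, D = {1}; then 1 ∈ (D ∪ X) ∪ (D ∖ X) but 1 ∉ X.

(⟸) Let x ∈ X. Then either x ∈ X and x ∉ D; or x ∈ X ∩ D. In each case x ∈ (D ∪ X) ∪ (D ∖ X), so X ⊆ (D ∪ X) ∪ (D ∖ X).

(⊆) fails; (⊇) holds.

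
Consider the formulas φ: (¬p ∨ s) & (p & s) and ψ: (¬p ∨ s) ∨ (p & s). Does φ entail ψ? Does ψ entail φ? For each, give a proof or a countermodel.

(⇐) This fails. Under p = F, s = F, the left side is false but the right side is true.

(⇒) Assume the antecedent. If p is true, the antecedent forces (p = T, s = T), and (¬p ∨ s) ∨ (p & s) holds there. If p is false, the antecedent cannot hold. Either way (¬p ∨ s) ∨ (p & s) holds.

Only the forward direction holds.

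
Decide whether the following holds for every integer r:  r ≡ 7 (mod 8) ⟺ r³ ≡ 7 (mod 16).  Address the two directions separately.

(⇒) fails; (⇐) holds.

(⟹) This fails: take r = 15. Then 15 ≡ 7 (mod 8), but 15³ = 3375 ≡ 15 (mod 16), not 7.

(⟸) Conversely, the residues r modulo 16 with r³ ≡ 7 (mod 16) are exactly {7}, and each is ≡ 7 (mod 8).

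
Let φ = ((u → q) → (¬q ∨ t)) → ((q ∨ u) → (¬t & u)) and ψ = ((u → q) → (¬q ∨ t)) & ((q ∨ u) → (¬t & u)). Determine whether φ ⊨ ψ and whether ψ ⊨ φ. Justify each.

(⟸) Assume the antecedent. If t is true, the antecedent forces (t = T, u = F, q = F), and the consequent holds there. If t is false, the consequent reduces to true regardless of the other variables. Either way the consequent holds.

(⟹) This fails. Under t = F, u = F, q = T, the left side is true but the right side is false.

Only the reverse direction holds.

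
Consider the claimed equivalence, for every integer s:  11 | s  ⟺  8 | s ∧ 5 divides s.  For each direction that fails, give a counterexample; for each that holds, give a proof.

Forward direction. This fails: take s = 11. Certainly 11 ∣ 11, but 8 ∤ 11.

Converse. This fails: take s = 40. Both 8 ∣ 40 and 5 ∣ 40, yet 40 is not a multiple of 11 (since 40 = 3·11 + 7), so 11 ∤ 40.

(⇒) fails and (⇐) fails.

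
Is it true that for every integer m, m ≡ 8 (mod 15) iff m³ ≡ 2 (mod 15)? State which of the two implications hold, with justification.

(→) Suppose m ≡ 8 (mod 15). Write m = 15j + 8. Then (15j + 8)³ = 3375j³ + 5400j² + 2880j + 512 = 15(225j³ + 360j² + 192j + 34) + 2, so m³ ≡ 2 (mod 15).

(←) Conversely, suppose m³ ≡ 2 (mod 15). The only residue r in {0, …, 14} with r³ ≡ 2 (mod 15) is r = 8, so m ≡ 8 (mod 15).

The biconditional holds.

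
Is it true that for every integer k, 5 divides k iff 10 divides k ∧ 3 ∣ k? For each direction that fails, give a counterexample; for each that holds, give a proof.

Only the reverse direction holds.

(→) This fails: take k = 5. Certainly 5 ∣ 5, but 10 ∤ 5.

(←) Suppose 10 ∣ k and 3 ∣ k. Any common multiple of 10 and 3 is a multiple of their lcm; here gcd(10, 3) = 1, so lcm(10, 3) = 10·3 = 30, so 30 ∣ k. Since 5 ∣ 30, it follows that 5 ∣ k.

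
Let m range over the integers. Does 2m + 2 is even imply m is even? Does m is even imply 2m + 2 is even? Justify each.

(⟹) This fails: take m = 3. Then 2m + 2 = 8, which is even, yet m = 3 is odd, not even.

(⟸) Suppose m is even. Since 2 is even, 2m is even for every m, so 2m + 2 has the same parity as 2, which is even. Hence 2m + 2 is even.

The forward direction fails; the converse holds.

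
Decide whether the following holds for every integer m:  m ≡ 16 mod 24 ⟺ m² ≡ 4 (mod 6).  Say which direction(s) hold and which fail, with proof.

(⇐) This fails: take m = 2. Then 2² = 4 ≡ 4 (mod 6), yet 2 ≡ 2 (mod 24), not 16.

(⇒) Suppose m ≡ 16 (mod 24). Then m² ≡ 16² = 256 (mod 24), and since 6 ∣ 24, also m² ≡ 4 (mod 6).

Only the forward implication holds.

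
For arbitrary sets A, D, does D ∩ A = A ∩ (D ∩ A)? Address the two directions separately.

Both inclusions hold; the sets are equal.

(⊇) Let x ∈ A ∩ (D ∩ A). Then x ∈ A ∩ D, from which x ∈ D ∩ A.

(⊆) Let x ∈ D ∩ A. Then x ∈ A ∩ D, from which x ∈ A ∩ (D ∩ A).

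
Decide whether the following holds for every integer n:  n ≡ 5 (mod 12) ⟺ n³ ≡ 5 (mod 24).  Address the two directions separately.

The forward direction fails; the converse holds.

(⇒) This fails: take n = 17. Then 17 ≡ 5 (mod 12), but 17³ = 4913 ≡ 17 (mod 24), not 5.

(⇐) Conversely, the residues r modulo 24 with r³ ≡ 5 (mod 24) are exactly {5}, and each is ≡ 5 (mod 12).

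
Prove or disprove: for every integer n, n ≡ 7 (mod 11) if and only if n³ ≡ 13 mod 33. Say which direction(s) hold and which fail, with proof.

Only the converse holds.

[⇒] This fails: take n = 18. Then 18 ≡ 7 (mod 11), but 18³ = 5832 ≡ 24 (mod 33), not 13.

[⇐] Conversely, the residues r modulo 33 with r³ ≡ 13 (mod 33) are exactly {7}, and each is ≡ 7 (mod 11).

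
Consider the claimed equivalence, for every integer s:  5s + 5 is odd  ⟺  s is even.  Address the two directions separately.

(→) Suppose 5s + 5 is odd. Since 5 is odd, 5s and s have the same parity, so 5s + 5 ≡ s + 5 (mod 2). As 5 is odd, 5s + 5 is odd exactly when s is even. Thus s is even.

(←) Conversely, suppose s is even; write s = 2j. Then 5s + 5 = 5·(2j) + 5 = 2·5j + 5, which is odd.

Both directions hold.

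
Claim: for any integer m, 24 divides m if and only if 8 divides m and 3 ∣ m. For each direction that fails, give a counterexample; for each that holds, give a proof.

Forward direction. If 24 ∣ m, write m = 24q. Since 24 = 3·8, m = 8·(3q), so 8 ∣ m; and since 24 = 8·3, m = 3·(8q), so 3 ∣ m.

Converse. Suppose 8 ∣ m and 3 ∣ m. Any common multiple of 8 and 3 is a multiple of their lcm; here gcd(8, 3) = 1, so lcm(8, 3) = 8·3 = 24, so 24 ∣ m.

The biconditional holds.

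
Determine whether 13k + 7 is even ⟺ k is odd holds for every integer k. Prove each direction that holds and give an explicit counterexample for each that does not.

(←) Suppose k is odd; write k = 2j + 1. Then 13k + 7 = 13·(2j + 1) + 7 = 2·13j + 20, which is even.

(→) Suppose 13k + 7 is even. Since 13 is odd, 13k and k have the same parity, so 13k + 7 ≡ k + 7 (mod 2). As 7 is odd, 13k + 7 is even exactly when k is odd. Thus k is odd.

Both implications hold.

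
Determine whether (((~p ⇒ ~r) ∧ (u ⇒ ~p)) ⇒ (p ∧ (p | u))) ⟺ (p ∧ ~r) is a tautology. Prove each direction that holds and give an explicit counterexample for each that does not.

(⇒) fails; (⇐) holds.

(→) This fails. Under r = T, u = F, p = F, the left side is true but the right side is false.

(←) Assume the antecedent. If r is true, the antecedent cannot hold. If r is false, the antecedent forces (r = F, u = F, p = T) or (r = F, u = T, p = T), and the consequent holds there. Either way the consequent holds.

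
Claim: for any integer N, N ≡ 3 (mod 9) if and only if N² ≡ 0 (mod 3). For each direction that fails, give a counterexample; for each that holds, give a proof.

Converse. This fails: take N = 0. Then 0² = 0 ≡ 0 (mod 3), yet 0 ≡ 0 (mod 9), not 3.

Forward direction. Suppose N ≡ 3 (mod 9). Then N² ≡ 3² = 9 (mod 9), and since 3 ∣ 9, also N² ≡ 0 (mod 3).

Only the forward implication holds.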